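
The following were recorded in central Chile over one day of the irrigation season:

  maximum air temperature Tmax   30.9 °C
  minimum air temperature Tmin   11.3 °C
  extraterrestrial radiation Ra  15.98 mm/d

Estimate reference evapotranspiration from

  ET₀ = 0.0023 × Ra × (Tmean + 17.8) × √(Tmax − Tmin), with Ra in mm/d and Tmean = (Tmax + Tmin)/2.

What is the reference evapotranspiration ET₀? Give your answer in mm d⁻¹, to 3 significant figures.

Tmean = (30.9 + 11.3)/2 = 21.10 °C
ET₀ = 0.0023 × 15.98 × (21.10 + 17.8) × √19.6 = 0.0023 × 15.98 × 38.90 × 4.4272 = 6.3297 mm/d

6.33 mm d⁻¹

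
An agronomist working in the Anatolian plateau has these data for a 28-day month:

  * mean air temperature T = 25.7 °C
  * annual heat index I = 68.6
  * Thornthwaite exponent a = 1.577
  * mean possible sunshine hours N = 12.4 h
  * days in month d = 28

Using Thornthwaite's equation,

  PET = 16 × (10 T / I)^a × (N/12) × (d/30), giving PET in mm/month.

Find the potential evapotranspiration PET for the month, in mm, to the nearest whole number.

10T/I = 10 × 25.7 / 68.6 = 3.7464
(10T/I)^a = 3.7464^1.577 = 8.0277
Uncorrected PET = 16 × 8.0277 = 128.443 mm
Correction = (N/12)(d/30) = (12.4/12)(28/30) = 0.9644
PET = 128.443 × 0.9644 = 123.870 mm/month

124 mm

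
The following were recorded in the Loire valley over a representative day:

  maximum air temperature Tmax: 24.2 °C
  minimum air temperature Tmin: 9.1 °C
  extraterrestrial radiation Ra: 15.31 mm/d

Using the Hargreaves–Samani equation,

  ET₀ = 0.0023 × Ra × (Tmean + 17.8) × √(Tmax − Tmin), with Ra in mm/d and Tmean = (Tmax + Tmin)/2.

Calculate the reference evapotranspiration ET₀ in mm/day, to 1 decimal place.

4.7 mm/day

Tmean = (24.2 + 9.1)/2 = 16.65 °C
ET₀ = 0.0023 × 15.31 × (16.65 + 17.8) × √15.1 = 0.0023 × 15.31 × 34.45 × 3.8859 = 4.7139 mm/d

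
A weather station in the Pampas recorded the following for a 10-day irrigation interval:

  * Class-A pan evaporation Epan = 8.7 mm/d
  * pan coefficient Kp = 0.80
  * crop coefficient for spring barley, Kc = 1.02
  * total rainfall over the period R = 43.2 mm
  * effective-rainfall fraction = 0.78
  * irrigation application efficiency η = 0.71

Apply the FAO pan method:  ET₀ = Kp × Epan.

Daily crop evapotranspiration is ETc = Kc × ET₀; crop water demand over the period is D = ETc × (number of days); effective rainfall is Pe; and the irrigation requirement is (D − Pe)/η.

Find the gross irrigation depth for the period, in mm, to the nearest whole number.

ET₀ = 0.80 × 8.7 = 6.9600 mm/d
ETc = Kc × ET₀ = 1.02 × 6.9600 = 7.0992 mm/d
Crop demand D = ETc × 10 d = 7.0992 × 10 = 70.992 mm
Pe = 0.78 × 43.2 = 33.696 mm
D − Pe = 70.992 − 33.696 = 37.296 mm
Gross irrigation = 37.296 / 0.71 = 52.530 mm

53 mm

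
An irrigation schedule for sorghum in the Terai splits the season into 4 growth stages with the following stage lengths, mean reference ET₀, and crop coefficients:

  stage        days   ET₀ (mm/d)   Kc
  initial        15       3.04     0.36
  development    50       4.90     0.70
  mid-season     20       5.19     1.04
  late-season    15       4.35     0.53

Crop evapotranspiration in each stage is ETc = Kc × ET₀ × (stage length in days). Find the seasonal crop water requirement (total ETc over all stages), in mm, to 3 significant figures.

330 mm

initial: 0.36 × 3.04 × 15 = 16.42 mm
development: 0.70 × 4.90 × 50 = 171.50 mm
mid-season: 1.04 × 5.19 × 20 = 107.95 mm
late-season: 0.53 × 4.35 × 15 = 34.58 mm
Seasonal total = 330.45 mm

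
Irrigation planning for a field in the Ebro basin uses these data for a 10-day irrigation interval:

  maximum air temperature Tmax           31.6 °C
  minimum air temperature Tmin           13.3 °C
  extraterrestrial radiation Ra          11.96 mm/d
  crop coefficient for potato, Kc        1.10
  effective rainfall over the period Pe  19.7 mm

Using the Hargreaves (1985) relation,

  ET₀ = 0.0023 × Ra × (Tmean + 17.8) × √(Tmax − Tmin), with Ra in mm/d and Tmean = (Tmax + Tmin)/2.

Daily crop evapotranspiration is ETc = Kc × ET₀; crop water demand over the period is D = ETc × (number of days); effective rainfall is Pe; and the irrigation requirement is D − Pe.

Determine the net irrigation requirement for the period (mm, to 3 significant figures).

Tmean = (31.6 + 13.3)/2 = 22.45 °C
ET₀ = 0.0023 × 11.96 × (22.45 + 17.8) × √18.3 = 0.0023 × 11.96 × 40.25 × 4.2778 = 4.7364 mm/d
ETc = Kc × ET₀ = 1.10 × 4.7364 = 5.2100 mm/d
Crop demand D = ETc × 10 d = 5.2100 × 10 = 52.100 mm
D − Pe = 52.100 − 19.7 = 32.400 mm

32.4 mm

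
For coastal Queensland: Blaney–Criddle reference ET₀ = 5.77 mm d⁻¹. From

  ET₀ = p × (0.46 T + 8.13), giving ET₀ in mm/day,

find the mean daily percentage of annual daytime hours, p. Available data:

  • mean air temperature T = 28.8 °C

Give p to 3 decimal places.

p = ET₀ / (0.46 T + 8.13) = 5.77 / (0.46 × 28.8 + 8.13) = 5.77 / 21.378 = 0.2699

0.270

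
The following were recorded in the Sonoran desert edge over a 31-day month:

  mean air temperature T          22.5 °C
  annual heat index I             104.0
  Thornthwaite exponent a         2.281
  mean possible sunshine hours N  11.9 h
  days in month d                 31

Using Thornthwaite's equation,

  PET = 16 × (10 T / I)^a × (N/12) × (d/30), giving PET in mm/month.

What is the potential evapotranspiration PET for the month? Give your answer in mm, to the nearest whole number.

10T/I = 10 × 22.5 / 104.0 = 2.1635
(10T/I)^a = 2.1635^2.281 = 5.8142
Uncorrected PET = 16 × 5.8142 = 93.027 mm
Correction = (N/12)(d/30) = (11.9/12)(31/30) = 1.0247
PET = 93.027 × 1.0247 = 95.325 mm/month

95 mm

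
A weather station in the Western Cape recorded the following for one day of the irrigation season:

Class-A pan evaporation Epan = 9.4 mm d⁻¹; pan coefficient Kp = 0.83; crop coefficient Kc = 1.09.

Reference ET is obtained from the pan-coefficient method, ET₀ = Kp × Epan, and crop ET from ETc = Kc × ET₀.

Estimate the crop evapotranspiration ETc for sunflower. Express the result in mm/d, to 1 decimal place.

ET₀ = 0.83 × 9.4 = 7.8020 mm/d
ETc = Kc × ET₀ = 1.09 × 7.8020 = 8.5042 mm/d

8.5 mm/d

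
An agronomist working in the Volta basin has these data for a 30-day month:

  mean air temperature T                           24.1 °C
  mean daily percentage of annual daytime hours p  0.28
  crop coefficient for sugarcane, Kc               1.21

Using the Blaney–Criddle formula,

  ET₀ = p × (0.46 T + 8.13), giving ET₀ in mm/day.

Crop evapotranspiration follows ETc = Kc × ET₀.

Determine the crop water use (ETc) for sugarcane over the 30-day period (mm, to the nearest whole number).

ET₀ = 0.28 × (0.46 × 24.1 + 8.13) = 0.28 × 19.216 = 5.3805 mm/d
ETc = Kc × ET₀ = 1.21 × 5.3805 = 6.5104 mm/d
Over 30 days: 6.5104 × 30 = 195.312 mm

195 mm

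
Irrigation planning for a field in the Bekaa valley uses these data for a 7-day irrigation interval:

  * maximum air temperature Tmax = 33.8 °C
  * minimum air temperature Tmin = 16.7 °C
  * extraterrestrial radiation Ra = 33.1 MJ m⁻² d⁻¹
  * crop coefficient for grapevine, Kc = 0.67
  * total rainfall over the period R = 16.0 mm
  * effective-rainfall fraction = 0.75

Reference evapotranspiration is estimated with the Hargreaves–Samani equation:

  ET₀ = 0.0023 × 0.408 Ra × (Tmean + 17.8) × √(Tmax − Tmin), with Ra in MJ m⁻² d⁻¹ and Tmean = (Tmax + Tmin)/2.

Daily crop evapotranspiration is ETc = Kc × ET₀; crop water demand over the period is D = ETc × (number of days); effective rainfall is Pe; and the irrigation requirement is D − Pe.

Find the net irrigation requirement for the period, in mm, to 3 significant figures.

13.9 mm

Tmean = (33.8 + 16.7)/2 = 25.25 °C
0.408 Ra = 0.408 × 33.1 = 13.5048 mm/d equivalent
ET₀ = 0.0023 × 13.5048 × (25.25 + 17.8) × √17.1 = 0.0023 × 13.5048 × 43.05 × 4.1352 = 5.5295 mm/d
ETc = Kc × ET₀ = 0.67 × 5.5295 = 3.7048 mm/d
Crop demand D = ETc × 7 d = 3.7048 × 7 = 25.934 mm
Pe = 0.75 × 16.0 = 12.000 mm
D − Pe = 25.934 − 12.000 = 13.934 mm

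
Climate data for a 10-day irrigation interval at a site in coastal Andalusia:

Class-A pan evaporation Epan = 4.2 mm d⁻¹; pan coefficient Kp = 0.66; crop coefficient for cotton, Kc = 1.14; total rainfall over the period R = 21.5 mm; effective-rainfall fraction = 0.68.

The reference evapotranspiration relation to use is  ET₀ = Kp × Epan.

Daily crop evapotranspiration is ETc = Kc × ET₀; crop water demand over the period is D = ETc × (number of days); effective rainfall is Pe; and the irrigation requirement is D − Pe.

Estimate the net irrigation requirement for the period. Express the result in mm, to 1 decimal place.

ET₀ = 0.66 × 4.2 = 2.7720 mm/d
ETc = Kc × ET₀ = 1.14 × 2.7720 = 3.1601 mm/d
Crop demand D = ETc × 10 d = 3.1601 × 10 = 31.601 mm
Pe = 0.68 × 21.5 = 14.620 mm
D − Pe = 31.601 − 14.620 = 16.981 mm

17.0 mm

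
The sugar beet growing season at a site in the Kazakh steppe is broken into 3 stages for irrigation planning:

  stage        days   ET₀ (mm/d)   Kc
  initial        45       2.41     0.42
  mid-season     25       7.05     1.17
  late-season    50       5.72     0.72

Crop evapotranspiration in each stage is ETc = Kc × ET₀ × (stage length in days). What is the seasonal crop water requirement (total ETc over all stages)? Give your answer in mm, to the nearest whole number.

initial: 0.42 × 2.41 × 45 = 45.55 mm
mid-season: 1.17 × 7.05 × 25 = 206.21 mm
late-season: 0.72 × 5.72 × 50 = 205.92 mm
Seasonal total = 457.68 mm

458 mm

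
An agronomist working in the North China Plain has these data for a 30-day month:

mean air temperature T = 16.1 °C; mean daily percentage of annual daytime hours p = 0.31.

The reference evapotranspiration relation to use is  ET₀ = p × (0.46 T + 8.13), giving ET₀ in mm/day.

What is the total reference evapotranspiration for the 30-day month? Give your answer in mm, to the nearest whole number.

ET₀ = 0.31 × (0.46 × 16.1 + 8.13) = 0.31 × 15.536 = 4.8162 mm/d
Monthly total = 4.8162 × 30 = 144.486 mm

144 mm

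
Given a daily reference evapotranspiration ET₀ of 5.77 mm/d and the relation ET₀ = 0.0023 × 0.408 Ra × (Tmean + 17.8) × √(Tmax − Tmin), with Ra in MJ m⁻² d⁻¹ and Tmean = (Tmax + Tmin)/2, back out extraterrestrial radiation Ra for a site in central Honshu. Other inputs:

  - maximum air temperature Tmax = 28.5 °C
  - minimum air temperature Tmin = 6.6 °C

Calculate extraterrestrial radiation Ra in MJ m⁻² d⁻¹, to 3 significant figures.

37.2 MJ m⁻² d⁻¹

Tmean = (28.5+6.6)/2 = 17.55 °C; ΔT = 21.9
Ra = ET₀ / [0.0023 × 0.408 × (Tmean+17.8) × √ΔT]
   = 5.77 / (0.0023 × 0.408 × 35.35 × 4.6797) = 37.169 MJ m⁻² d⁻¹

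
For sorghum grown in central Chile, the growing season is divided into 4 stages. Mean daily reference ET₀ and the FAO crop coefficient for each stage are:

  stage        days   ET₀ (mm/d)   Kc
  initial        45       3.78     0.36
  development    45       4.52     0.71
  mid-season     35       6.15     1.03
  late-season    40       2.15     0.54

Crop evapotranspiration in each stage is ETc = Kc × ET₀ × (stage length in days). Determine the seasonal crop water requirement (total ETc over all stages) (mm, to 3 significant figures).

474 mm

initial: 0.36 × 3.78 × 45 = 61.24 mm
development: 0.71 × 4.52 × 45 = 144.41 mm
mid-season: 1.03 × 6.15 × 35 = 221.71 mm
late-season: 0.54 × 2.15 × 40 = 46.44 mm
Seasonal total = 473.80 mm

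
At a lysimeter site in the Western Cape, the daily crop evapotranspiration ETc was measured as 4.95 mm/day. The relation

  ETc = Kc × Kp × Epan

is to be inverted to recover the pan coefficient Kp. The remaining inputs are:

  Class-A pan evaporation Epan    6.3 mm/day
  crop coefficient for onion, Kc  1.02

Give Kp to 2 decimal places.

ETc = Kc × Kp × Epan  ⇒  Kp = ETc / (Kc × Epan)
Kp = 4.95 / (1.02 × 6.3) = 4.95 / 6.426 = 0.7703

0.77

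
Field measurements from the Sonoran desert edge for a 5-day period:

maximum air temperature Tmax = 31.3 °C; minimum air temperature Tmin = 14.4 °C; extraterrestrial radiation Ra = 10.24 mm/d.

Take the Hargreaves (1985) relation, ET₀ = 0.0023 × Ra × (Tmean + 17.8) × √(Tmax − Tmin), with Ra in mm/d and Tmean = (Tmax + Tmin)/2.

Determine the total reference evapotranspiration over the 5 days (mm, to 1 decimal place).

Tmean = (31.3 + 14.4)/2 = 22.85 °C
ET₀ = 0.0023 × 10.24 × (22.85 + 17.8) × √16.9 = 0.0023 × 10.24 × 40.65 × 4.1110 = 3.9358 mm/d
Over 5 days: 3.9358 × 5 = 19.679 mm

19.7 mm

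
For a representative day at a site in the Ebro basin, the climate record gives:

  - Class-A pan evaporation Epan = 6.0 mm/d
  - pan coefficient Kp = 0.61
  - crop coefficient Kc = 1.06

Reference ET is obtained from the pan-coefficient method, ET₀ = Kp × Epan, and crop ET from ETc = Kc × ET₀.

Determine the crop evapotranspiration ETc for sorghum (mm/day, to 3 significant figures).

3.88 mm/day

ET₀ = 0.61 × 6.0 = 3.6600 mm/d
ETc = Kc × ET₀ = 1.06 × 3.6600 = 3.8796 mm/d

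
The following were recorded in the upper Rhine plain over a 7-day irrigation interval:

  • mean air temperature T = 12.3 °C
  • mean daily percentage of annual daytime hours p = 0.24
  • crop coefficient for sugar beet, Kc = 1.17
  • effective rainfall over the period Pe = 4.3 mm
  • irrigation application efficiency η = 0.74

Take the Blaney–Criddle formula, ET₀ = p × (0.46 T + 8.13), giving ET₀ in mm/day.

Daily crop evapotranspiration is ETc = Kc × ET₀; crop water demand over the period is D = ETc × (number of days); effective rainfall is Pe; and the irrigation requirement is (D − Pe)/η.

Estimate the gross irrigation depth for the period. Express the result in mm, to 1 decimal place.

ET₀ = 0.24 × (0.46 × 12.3 + 8.13) = 0.24 × 13.788 = 3.3091 mm/d
ETc = Kc × ET₀ = 1.17 × 3.3091 = 3.8716 mm/d
Crop demand D = ETc × 7 d = 3.8716 × 7 = 27.101 mm
D − Pe = 27.101 − 4.3 = 22.801 mm
Gross irrigation = 22.801 / 0.74 = 30.812 mm

30.8 mm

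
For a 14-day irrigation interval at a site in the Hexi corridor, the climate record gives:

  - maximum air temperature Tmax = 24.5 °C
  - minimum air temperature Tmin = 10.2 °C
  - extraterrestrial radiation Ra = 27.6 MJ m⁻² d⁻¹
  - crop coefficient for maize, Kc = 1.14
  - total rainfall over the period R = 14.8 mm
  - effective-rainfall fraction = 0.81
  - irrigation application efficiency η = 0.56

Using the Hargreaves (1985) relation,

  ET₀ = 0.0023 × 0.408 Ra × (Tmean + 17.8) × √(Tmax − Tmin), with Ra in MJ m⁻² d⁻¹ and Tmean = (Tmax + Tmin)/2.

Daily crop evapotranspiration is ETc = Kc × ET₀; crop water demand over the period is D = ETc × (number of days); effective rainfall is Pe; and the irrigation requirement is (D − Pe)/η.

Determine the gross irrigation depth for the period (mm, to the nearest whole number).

77 mm

Tmean = (24.5 + 10.2)/2 = 17.35 °C
0.408 Ra = 0.408 × 27.6 = 11.2608 mm/d equivalent
ET₀ = 0.0023 × 11.2608 × (17.35 + 17.8) × √14.3 = 0.0023 × 11.2608 × 35.15 × 3.7815 = 3.4426 mm/d
ETc = Kc × ET₀ = 1.14 × 3.4426 = 3.9246 mm/d
Crop demand D = ETc × 14 d = 3.9246 × 14 = 54.944 mm
Pe = 0.81 × 14.8 = 11.988 mm
D − Pe = 54.944 − 11.988 = 42.956 mm
Gross irrigation = 42.956 / 0.56 = 76.707 mm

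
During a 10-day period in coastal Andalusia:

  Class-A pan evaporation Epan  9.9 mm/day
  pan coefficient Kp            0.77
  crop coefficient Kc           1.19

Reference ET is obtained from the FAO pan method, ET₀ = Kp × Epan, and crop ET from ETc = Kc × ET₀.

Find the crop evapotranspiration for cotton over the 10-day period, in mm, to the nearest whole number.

91 mm

ET₀ = 0.77 × 9.9 = 7.6230 mm/d
ETc = Kc × ET₀ = 1.19 × 7.6230 = 9.0714 mm/d
Over 10 days: 9.0714 × 10 = 90.714 mm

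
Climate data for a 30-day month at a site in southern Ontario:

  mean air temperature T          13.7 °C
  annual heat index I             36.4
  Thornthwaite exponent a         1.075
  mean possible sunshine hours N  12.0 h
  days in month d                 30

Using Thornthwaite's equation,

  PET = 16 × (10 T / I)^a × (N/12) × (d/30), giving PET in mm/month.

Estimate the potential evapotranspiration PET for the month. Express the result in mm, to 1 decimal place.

10T/I = 10 × 13.7 / 36.4 = 3.7637
(10T/I)^a = 3.7637^1.075 = 4.1571
Uncorrected PET = 16 × 4.1571 = 66.514 mm
Correction = (N/12)(d/30) = (12.0/12)(30/30) = 1.0000
PET = 66.514 × 1.0000 = 66.514 mm/month

66.5 mm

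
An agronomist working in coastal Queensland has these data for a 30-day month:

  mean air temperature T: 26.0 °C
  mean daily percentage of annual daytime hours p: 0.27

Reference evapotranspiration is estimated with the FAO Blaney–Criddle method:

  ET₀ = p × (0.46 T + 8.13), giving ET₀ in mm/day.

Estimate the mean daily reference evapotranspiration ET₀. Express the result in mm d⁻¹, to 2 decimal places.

5.42 mm d⁻¹

ET₀ = 0.27 × (0.46 × 26.0 + 8.13) = 0.27 × 20.090 = 5.4243 mm/d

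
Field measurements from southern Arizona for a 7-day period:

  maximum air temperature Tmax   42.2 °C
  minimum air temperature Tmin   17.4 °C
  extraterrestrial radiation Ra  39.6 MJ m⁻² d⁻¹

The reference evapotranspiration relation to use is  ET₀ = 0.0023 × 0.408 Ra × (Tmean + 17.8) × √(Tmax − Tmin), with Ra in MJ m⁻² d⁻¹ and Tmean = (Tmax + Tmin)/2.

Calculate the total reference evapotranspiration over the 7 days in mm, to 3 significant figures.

Tmean = (42.2 + 17.4)/2 = 29.80 °C
0.408 Ra = 0.408 × 39.6 = 16.1568 mm/d equivalent
ET₀ = 0.0023 × 16.1568 × (29.80 + 17.8) × √24.8 = 0.0023 × 16.1568 × 47.60 × 4.9800 = 8.8089 mm/d
Over 7 days: 8.8089 × 7 = 61.662 mm

61.7 mm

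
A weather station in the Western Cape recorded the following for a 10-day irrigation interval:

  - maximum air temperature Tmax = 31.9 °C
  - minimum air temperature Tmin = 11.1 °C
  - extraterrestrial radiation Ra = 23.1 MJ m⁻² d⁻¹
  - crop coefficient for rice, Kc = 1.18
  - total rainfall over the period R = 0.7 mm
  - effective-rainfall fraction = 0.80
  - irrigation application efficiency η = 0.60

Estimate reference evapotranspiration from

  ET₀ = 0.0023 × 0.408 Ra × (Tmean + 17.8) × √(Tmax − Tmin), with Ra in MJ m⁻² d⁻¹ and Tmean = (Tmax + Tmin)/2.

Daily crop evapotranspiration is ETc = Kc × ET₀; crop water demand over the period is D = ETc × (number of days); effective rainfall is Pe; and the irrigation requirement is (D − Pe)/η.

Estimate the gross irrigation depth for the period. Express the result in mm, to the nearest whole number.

75 mm

Tmean = (31.9 + 11.1)/2 = 21.50 °C
0.408 Ra = 0.408 × 23.1 = 9.4248 mm/d equivalent
ET₀ = 0.0023 × 9.4248 × (21.50 + 17.8) × √20.8 = 0.0023 × 9.4248 × 39.30 × 4.5607 = 3.8853 mm/d
ETc = Kc × ET₀ = 1.18 × 3.8853 = 4.5847 mm/d
Crop demand D = ETc × 10 d = 4.5847 × 10 = 45.847 mm
Pe = 0.80 × 0.7 = 0.560 mm
D − Pe = 45.847 − 0.560 = 45.287 mm
Gross irrigation = 45.287 / 0.60 = 75.478 mm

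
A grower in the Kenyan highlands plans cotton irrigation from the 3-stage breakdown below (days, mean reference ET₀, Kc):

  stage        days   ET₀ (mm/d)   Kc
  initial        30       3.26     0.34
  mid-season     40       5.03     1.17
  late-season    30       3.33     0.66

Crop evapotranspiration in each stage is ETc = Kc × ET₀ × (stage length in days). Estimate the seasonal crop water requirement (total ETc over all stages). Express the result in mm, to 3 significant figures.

335 mm

initial: 0.34 × 3.26 × 30 = 33.25 mm
mid-season: 1.17 × 5.03 × 40 = 235.40 mm
late-season: 0.66 × 3.33 × 30 = 65.93 mm
Seasonal total = 334.58 mm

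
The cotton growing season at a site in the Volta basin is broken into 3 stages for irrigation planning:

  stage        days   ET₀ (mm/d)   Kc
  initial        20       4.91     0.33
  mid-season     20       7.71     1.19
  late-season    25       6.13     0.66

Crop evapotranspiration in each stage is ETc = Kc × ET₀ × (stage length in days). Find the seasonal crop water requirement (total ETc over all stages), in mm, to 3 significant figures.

initial: 0.33 × 4.91 × 20 = 32.41 mm
mid-season: 1.19 × 7.71 × 20 = 183.50 mm
late-season: 0.66 × 6.13 × 25 = 101.15 mm
Seasonal total = 317.06 mm

317 mm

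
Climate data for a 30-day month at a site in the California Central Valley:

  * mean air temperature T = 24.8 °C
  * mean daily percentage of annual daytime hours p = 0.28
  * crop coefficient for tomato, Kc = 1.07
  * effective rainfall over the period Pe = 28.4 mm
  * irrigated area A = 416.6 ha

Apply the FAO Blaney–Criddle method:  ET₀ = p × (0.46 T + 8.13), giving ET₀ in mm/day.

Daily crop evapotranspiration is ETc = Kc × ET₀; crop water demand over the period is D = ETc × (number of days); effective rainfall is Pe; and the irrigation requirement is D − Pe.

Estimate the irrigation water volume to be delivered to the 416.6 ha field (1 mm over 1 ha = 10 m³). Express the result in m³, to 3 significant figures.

613000 m³

ET₀ = 0.28 × (0.46 × 24.8 + 8.13) = 0.28 × 19.538 = 5.4706 mm/d
ETc = Kc × ET₀ = 1.07 × 5.4706 = 5.8535 mm/d
Crop demand D = ETc × 30 d = 5.8535 × 30 = 175.605 mm
D − Pe = 175.605 − 28.4 = 147.205 mm
Volume = 147.205 mm × 416.6 ha × 10 = 613256.0 m³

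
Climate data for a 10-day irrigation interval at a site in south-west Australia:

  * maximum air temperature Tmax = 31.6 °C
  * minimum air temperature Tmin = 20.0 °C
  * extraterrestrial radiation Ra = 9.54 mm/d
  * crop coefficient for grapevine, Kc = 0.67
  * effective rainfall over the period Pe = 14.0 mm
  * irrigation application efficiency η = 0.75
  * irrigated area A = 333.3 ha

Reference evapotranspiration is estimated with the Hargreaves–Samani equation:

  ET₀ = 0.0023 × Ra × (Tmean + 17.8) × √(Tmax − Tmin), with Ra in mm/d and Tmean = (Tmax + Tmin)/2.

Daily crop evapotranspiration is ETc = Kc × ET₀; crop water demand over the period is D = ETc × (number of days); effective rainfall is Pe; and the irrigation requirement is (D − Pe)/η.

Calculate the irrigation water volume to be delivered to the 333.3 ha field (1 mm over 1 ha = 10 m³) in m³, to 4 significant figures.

Tmean = (31.6 + 20.0)/2 = 25.80 °C
ET₀ = 0.0023 × 9.54 × (25.80 + 17.8) × √11.6 = 0.0023 × 9.54 × 43.60 × 3.4059 = 3.2583 mm/d
ETc = Kc × ET₀ = 0.67 × 3.2583 = 2.1831 mm/d
Crop demand D = ETc × 10 d = 2.1831 × 10 = 21.831 mm
D − Pe = 21.831 − 14.0 = 7.831 mm
Gross irrigation = 7.831 / 0.75 = 10.441 mm
Volume = 10.441 mm × 333.3 ha × 10 = 34799.9 m³

34800 m³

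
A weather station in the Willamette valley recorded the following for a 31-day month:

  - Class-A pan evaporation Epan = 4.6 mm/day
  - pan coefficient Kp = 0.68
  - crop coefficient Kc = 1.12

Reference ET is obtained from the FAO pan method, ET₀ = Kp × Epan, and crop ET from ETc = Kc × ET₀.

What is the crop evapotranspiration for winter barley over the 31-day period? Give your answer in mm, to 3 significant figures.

109 mm

ET₀ = 0.68 × 4.6 = 3.1280 mm/d
ETc = Kc × ET₀ = 1.12 × 3.1280 = 3.5034 mm/d
Over 31 days: 3.5034 × 31 = 108.605 mm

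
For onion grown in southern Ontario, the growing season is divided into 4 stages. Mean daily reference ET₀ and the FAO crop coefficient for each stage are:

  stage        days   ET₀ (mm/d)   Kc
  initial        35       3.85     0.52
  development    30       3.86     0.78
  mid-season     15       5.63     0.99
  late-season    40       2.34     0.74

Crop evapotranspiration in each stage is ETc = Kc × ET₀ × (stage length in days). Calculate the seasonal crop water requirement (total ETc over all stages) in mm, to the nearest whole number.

313 mm

initial: 0.52 × 3.85 × 35 = 70.07 mm
development: 0.78 × 3.86 × 30 = 90.32 mm
mid-season: 0.99 × 5.63 × 15 = 83.61 mm
late-season: 0.74 × 2.34 × 40 = 69.26 mm
Seasonal total = 313.26 mm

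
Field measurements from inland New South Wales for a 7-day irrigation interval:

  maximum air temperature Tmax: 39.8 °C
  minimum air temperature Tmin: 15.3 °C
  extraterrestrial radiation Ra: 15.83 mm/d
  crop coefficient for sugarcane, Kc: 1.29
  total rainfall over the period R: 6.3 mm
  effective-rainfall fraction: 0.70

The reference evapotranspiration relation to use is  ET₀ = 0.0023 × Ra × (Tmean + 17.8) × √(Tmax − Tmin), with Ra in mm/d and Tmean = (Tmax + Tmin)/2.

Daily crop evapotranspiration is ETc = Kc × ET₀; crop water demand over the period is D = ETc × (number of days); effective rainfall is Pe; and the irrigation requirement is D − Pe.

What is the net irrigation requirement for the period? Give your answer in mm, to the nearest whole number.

Tmean = (39.8 + 15.3)/2 = 27.55 °C
ET₀ = 0.0023 × 15.83 × (27.55 + 17.8) × √24.5 = 0.0023 × 15.83 × 45.35 × 4.9497 = 8.1727 mm/d
ETc = Kc × ET₀ = 1.29 × 8.1727 = 10.5428 mm/d
Crop demand D = ETc × 7 d = 10.5428 × 7 = 73.800 mm
Pe = 0.70 × 6.3 = 4.410 mm
D − Pe = 73.800 − 4.410 = 69.390 mm

69 mm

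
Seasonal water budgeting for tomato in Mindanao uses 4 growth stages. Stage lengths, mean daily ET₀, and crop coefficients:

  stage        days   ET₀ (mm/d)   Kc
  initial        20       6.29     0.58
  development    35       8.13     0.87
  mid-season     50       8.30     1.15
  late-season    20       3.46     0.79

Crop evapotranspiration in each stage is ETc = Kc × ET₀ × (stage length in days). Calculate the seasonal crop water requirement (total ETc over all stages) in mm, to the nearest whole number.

initial: 0.58 × 6.29 × 20 = 72.96 mm
development: 0.87 × 8.13 × 35 = 247.56 mm
mid-season: 1.15 × 8.30 × 50 = 477.25 mm
late-season: 0.79 × 3.46 × 20 = 54.67 mm
Seasonal total = 852.44 mm

852 mm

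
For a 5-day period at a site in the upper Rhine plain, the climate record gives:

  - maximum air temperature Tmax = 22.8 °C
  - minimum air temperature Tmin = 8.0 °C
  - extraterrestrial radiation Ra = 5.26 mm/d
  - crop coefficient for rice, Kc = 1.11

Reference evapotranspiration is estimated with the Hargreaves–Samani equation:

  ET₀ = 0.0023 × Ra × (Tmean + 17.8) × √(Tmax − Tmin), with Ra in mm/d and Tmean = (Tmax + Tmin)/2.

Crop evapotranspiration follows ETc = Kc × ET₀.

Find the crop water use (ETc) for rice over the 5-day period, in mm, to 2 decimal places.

Tmean = (22.8 + 8.0)/2 = 15.40 °C
ET₀ = 0.0023 × 5.26 × (15.40 + 17.8) × √14.8 = 0.0023 × 5.26 × 33.20 × 3.8471 = 1.5452 mm/d
ETc = Kc × ET₀ = 1.11 × 1.5452 = 1.7152 mm/d
Over 5 days: 1.7152 × 5 = 8.576 mm

8.58 mm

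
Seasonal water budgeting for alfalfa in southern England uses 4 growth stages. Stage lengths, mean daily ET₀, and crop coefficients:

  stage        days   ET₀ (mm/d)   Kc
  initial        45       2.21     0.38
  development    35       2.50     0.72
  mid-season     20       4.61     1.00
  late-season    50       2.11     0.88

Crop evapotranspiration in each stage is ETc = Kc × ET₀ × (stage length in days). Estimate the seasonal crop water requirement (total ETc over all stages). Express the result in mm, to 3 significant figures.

initial: 0.38 × 2.21 × 45 = 37.79 mm
development: 0.72 × 2.50 × 35 = 63.00 mm
mid-season: 1.00 × 4.61 × 20 = 92.20 mm
late-season: 0.88 × 2.11 × 50 = 92.84 mm
Seasonal total = 285.83 mm

286 mm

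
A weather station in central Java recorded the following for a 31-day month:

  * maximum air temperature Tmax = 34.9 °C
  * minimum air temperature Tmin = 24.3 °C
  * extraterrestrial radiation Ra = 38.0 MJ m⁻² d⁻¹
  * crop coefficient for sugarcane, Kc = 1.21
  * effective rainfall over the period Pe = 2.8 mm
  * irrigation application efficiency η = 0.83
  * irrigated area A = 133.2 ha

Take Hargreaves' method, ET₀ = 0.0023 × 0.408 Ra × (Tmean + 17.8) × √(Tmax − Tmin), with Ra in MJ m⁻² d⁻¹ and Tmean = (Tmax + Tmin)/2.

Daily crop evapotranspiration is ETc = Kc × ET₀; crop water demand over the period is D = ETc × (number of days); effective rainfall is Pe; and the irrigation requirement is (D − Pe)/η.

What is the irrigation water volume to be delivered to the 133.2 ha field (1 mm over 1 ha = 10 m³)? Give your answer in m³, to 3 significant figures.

327000 m³

Tmean = (34.9 + 24.3)/2 = 29.60 °C
0.408 Ra = 0.408 × 38.0 = 15.5040 mm/d equivalent
ET₀ = 0.0023 × 15.5040 × (29.60 + 17.8) × √10.6 = 0.0023 × 15.5040 × 47.40 × 3.2558 = 5.5031 mm/d
ETc = Kc × ET₀ = 1.21 × 5.5031 = 6.6588 mm/d
Crop demand D = ETc × 31 d = 6.6588 × 31 = 206.423 mm
D − Pe = 206.423 − 2.8 = 203.623 mm
Gross irrigation = 203.623 / 0.83 = 245.329 mm
Volume = 245.329 mm × 133.2 ha × 10 = 326778.2 m³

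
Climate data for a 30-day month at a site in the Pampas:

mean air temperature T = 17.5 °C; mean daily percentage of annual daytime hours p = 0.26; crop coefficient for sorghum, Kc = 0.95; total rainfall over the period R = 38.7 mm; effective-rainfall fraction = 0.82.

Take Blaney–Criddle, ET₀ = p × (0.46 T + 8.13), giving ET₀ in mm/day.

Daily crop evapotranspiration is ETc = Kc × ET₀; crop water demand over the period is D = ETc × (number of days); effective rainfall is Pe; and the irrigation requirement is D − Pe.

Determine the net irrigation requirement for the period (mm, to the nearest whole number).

88 mm

ET₀ = 0.26 × (0.46 × 17.5 + 8.13) = 0.26 × 16.180 = 4.2068 mm/d
ETc = Kc × ET₀ = 0.95 × 4.2068 = 3.9965 mm/d
Crop demand D = ETc × 30 d = 3.9965 × 30 = 119.895 mm
Pe = 0.82 × 38.7 = 31.734 mm
D − Pe = 119.895 − 31.734 = 88.161 mm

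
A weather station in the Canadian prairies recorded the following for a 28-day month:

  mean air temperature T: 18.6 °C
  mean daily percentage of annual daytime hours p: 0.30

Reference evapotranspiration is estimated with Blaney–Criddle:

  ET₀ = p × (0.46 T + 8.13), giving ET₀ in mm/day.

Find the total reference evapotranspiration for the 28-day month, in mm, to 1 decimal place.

140.2 mm

ET₀ = 0.30 × (0.46 × 18.6 + 8.13) = 0.30 × 16.686 = 5.0058 mm/d
Monthly total = 5.0058 × 28 = 140.162 mm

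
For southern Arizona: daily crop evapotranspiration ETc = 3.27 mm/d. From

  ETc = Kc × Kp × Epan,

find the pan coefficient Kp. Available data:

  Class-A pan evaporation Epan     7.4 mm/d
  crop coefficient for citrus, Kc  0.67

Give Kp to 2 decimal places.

0.66

ETc = Kc × Kp × Epan  ⇒  Kp = ETc / (Kc × Epan)
Kp = 3.27 / (0.67 × 7.4) = 3.27 / 4.958 = 0.6595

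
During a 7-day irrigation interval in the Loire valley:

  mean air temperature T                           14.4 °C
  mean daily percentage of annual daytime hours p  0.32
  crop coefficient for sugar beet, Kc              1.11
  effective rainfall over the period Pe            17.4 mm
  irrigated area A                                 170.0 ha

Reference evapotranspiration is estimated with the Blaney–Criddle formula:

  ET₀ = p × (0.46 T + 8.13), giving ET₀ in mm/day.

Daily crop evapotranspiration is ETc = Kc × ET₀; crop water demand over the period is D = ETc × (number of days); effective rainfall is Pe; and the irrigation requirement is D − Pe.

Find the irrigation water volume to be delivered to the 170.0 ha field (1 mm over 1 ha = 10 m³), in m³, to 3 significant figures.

ET₀ = 0.32 × (0.46 × 14.4 + 8.13) = 0.32 × 14.754 = 4.7213 mm/d
ETc = Kc × ET₀ = 1.11 × 4.7213 = 5.2406 mm/d
Crop demand D = ETc × 7 d = 5.2406 × 7 = 36.684 mm
D − Pe = 36.684 − 17.4 = 19.284 mm
Volume = 19.284 mm × 170.0 ha × 10 = 32782.8 m³

32800 m³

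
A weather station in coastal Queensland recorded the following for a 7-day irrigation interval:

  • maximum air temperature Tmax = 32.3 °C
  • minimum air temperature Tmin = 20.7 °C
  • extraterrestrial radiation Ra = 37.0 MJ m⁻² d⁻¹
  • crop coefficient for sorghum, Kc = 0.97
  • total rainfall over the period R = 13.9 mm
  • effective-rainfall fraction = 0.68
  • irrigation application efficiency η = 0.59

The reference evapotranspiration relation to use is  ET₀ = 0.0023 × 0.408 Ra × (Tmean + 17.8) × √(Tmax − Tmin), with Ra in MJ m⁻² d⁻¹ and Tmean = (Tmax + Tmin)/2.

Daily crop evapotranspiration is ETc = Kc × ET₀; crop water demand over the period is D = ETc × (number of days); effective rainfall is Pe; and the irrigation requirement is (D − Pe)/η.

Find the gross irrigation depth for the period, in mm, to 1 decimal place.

44.3 mm

Tmean = (32.3 + 20.7)/2 = 26.50 °C
0.408 Ra = 0.408 × 37.0 = 15.0960 mm/d equivalent
ET₀ = 0.0023 × 15.0960 × (26.50 + 17.8) × √11.6 = 0.0023 × 15.0960 × 44.30 × 3.4059 = 5.2387 mm/d
ETc = Kc × ET₀ = 0.97 × 5.2387 = 5.0815 mm/d
Crop demand D = ETc × 7 d = 5.0815 × 7 = 35.571 mm
Pe = 0.68 × 13.9 = 9.452 mm
D − Pe = 35.571 − 9.452 = 26.119 mm
Gross irrigation = 26.119 / 0.59 = 44.269 mm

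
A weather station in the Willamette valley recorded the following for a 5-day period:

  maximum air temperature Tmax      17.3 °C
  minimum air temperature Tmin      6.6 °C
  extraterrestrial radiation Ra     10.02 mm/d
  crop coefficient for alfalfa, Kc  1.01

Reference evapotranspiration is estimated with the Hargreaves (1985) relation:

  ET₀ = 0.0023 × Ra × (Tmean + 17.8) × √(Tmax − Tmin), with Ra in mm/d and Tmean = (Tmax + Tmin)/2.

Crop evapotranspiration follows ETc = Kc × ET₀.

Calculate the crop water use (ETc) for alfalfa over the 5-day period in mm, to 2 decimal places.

Tmean = (17.3 + 6.6)/2 = 11.95 °C
ET₀ = 0.0023 × 10.02 × (11.95 + 17.8) × √10.7 = 0.0023 × 10.02 × 29.75 × 3.2711 = 2.2427 mm/d
ETc = Kc × ET₀ = 1.01 × 2.2427 = 2.2651 mm/d
Over 5 days: 2.2651 × 5 = 11.326 mm

11.33 mm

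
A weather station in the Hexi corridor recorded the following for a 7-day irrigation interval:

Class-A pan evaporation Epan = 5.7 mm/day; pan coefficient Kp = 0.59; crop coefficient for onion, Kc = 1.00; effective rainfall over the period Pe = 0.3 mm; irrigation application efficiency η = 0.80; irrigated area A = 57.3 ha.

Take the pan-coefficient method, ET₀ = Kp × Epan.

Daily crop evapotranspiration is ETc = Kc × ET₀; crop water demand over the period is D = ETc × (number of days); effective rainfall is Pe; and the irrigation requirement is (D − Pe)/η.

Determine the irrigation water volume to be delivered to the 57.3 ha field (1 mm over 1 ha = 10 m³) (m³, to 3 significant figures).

16600 m³

ET₀ = 0.59 × 5.7 = 3.3630 mm/d
ETc = Kc × ET₀ = 1.00 × 3.3630 = 3.3630 mm/d
Crop demand D = ETc × 7 d = 3.3630 × 7 = 23.541 mm
D − Pe = 23.541 − 0.3 = 23.241 mm
Gross irrigation = 23.241 / 0.80 = 29.051 mm
Volume = 29.051 mm × 57.3 ha × 10 = 16646.2 m³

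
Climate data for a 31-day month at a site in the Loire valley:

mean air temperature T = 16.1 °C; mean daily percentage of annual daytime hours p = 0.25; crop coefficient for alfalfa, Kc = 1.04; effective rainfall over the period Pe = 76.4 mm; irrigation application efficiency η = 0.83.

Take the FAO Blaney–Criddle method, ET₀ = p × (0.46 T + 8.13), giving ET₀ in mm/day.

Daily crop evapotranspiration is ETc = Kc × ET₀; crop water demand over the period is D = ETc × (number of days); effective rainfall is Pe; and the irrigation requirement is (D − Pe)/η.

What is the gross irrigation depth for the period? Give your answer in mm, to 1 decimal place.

ET₀ = 0.25 × (0.46 × 16.1 + 8.13) = 0.25 × 15.536 = 3.8840 mm/d
ETc = Kc × ET₀ = 1.04 × 3.8840 = 4.0394 mm/d
Crop demand D = ETc × 31 d = 4.0394 × 31 = 125.221 mm
D − Pe = 125.221 − 76.4 = 48.821 mm
Gross irrigation = 48.821 / 0.83 = 58.820 mm

58.8 mm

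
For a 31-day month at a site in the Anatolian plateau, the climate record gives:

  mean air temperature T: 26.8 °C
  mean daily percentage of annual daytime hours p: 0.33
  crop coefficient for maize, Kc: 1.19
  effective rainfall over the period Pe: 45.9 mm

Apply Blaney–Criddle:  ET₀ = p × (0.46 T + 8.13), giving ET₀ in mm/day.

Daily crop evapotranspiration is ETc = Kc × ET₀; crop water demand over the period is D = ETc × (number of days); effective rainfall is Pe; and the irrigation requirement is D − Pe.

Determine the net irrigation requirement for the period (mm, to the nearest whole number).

203 mm

ET₀ = 0.33 × (0.46 × 26.8 + 8.13) = 0.33 × 20.458 = 6.7511 mm/d
ETc = Kc × ET₀ = 1.19 × 6.7511 = 8.0338 mm/d
Crop demand D = ETc × 31 d = 8.0338 × 31 = 249.048 mm
D − Pe = 249.048 − 45.9 = 203.148 mm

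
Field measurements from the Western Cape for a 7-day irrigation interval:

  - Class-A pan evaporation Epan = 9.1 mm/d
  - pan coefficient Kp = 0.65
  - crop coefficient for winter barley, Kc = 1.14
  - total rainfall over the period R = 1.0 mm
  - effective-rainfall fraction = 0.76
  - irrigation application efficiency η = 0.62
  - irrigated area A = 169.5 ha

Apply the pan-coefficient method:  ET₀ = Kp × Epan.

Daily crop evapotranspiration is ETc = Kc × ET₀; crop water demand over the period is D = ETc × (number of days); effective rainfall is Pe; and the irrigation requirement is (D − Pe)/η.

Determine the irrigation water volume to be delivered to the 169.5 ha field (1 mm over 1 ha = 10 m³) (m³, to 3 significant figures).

127000 m³

ET₀ = 0.65 × 9.1 = 5.9150 mm/d
ETc = Kc × ET₀ = 1.14 × 5.9150 = 6.7431 mm/d
Crop demand D = ETc × 7 d = 6.7431 × 7 = 47.202 mm
Pe = 0.76 × 1.0 = 0.760 mm
D − Pe = 47.202 − 0.760 = 46.442 mm
Gross irrigation = 46.442 / 0.62 = 74.906 mm
Volume = 74.906 mm × 169.5 ha × 10 = 126965.7 m³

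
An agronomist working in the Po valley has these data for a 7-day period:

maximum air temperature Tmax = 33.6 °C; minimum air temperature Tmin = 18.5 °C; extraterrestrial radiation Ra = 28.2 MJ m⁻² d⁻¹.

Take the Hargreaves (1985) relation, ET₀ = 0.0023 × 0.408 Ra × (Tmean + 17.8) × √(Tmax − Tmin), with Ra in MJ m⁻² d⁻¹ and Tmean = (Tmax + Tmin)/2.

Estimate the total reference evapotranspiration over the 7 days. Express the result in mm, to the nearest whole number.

Tmean = (33.6 + 18.5)/2 = 26.05 °C
0.408 Ra = 0.408 × 28.2 = 11.5056 mm/d equivalent
ET₀ = 0.0023 × 11.5056 × (26.05 + 17.8) × √15.1 = 0.0023 × 11.5056 × 43.85 × 3.8859 = 4.5092 mm/d
Over 7 days: 4.5092 × 7 = 31.564 mm

32 mm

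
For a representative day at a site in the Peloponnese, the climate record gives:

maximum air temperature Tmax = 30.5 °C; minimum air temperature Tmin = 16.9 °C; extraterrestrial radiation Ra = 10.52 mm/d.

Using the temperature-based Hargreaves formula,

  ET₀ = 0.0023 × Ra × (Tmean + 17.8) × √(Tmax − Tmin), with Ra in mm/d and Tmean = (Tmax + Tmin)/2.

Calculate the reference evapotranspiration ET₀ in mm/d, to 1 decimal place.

3.7 mm/d

Tmean = (30.5 + 16.9)/2 = 23.70 °C
ET₀ = 0.0023 × 10.52 × (23.70 + 17.8) × √13.6 = 0.0023 × 10.52 × 41.50 × 3.6878 = 3.7030 mm/d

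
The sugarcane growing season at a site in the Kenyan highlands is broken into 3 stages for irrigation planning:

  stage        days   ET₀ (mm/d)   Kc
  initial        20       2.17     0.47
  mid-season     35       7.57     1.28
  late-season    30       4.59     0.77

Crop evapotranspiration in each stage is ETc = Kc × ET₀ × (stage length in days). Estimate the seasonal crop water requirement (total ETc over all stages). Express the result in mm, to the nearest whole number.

466 mm

initial: 0.47 × 2.17 × 20 = 20.40 mm
mid-season: 1.28 × 7.57 × 35 = 339.14 mm
late-season: 0.77 × 4.59 × 30 = 106.03 mm
Seasonal total = 465.57 mm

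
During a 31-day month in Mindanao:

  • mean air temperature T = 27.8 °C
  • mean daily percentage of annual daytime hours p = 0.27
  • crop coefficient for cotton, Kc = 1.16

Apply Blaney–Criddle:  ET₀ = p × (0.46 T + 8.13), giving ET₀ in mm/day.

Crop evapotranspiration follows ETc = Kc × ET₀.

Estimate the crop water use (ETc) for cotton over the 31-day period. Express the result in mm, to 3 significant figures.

ET₀ = 0.27 × (0.46 × 27.8 + 8.13) = 0.27 × 20.918 = 5.6479 mm/d
ETc = Kc × ET₀ = 1.16 × 5.6479 = 6.5516 mm/d
Over 31 days: 6.5516 × 31 = 203.100 mm

203 mm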